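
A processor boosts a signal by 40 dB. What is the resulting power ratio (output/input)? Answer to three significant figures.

10000

Power ratio = 10^(dB/10).
10^(40/10) = 10^(4.000) = 10000.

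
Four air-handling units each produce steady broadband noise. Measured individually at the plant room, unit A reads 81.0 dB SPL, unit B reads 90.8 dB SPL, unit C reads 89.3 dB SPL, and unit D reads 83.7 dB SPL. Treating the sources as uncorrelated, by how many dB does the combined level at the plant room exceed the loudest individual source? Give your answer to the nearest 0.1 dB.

Incoherent sources sum as intensities:
L_total = 10·log₁₀(10^(81.0/10) + 10^(90.8/10) + 10^(89.3/10) + 10^(83.7/10)) = 93.83 dB SPL.
Excess over the loudest (90.8 dB): 93.83 − 90.8 = 3.0 dB.

3.0 dB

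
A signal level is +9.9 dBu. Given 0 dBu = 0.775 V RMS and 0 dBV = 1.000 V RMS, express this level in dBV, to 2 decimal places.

+7.69 dBV

The offset between the scales is 20·log₁₀(0.775/1.000) = −2.214 dB.
So dBV = +9.9 − 2.214 = +7.69 dBV.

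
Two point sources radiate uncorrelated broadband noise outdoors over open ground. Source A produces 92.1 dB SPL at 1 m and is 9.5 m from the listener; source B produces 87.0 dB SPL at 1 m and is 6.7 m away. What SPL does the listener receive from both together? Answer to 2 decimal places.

74.64 dB SPL

At the listener: L_A = 92.1 − 20·log₁₀(9.5) = 72.546 dB; L_B = 87.0 − 20·log₁₀(6.7) = 70.479 dB.
Combined: 10·log₁₀(10^(72.546/10)+10^(70.479/10)) = 74.64 dB SPL.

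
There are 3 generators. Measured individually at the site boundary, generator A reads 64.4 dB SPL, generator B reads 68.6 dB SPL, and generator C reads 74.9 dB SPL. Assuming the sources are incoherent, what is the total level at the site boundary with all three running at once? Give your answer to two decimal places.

Incoherent sources sum as intensities:
L_total = 10·log₁₀(10^(64.4/10) + 10^(68.6/10) + 10^(74.9/10)) = 10·log₁₀(40900000) = 76.12 dB SPL.

76.12 dB SPL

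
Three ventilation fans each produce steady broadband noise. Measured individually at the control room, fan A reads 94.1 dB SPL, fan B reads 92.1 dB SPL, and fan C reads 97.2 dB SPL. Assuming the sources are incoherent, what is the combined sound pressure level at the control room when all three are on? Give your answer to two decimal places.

Add the sources as powers (linear), then convert back to dB:
L_total = 10·log₁₀(10^(94.1/10) + 10^(92.1/10) + 10^(97.2/10)) = 10·log₁₀(9440000000) = 99.75 dB SPL.

99.75 dB SPL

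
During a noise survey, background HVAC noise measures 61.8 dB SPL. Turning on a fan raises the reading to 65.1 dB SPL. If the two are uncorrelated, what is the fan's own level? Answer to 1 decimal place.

Remove the background by subtracting linear intensities:
L_src = 10·log₁₀(10^(65.1/10) − 10^(61.8/10)) = 10·log₁₀(1722000) = 62.4 dB SPL.

62.4 dB SPL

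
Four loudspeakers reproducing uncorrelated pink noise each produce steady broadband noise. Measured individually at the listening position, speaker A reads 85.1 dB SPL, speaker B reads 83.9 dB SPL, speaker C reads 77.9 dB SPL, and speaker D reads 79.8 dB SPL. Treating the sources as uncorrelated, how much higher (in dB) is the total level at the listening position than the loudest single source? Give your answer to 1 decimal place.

3.5 dB

Incoherent sources sum as intensities:
L_total = 10·log₁₀(10^(85.1/10) + 10^(83.9/10) + 10^(77.9/10) + 10^(79.8/10)) = 88.61 dB SPL.
Excess over the loudest (85.1 dB): 88.61 − 85.1 = 3.5 dB.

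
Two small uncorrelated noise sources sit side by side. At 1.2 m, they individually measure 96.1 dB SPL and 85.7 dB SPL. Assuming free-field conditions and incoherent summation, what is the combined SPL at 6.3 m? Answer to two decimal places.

Combined at 1.2 m: 10·log₁₀(10^(96.1/10)+10^(85.7/10)) = 96.479 dB SPL.
Then apply −20·log₁₀(6.3/1.2) = -14.403 dB → 82.08 dB SPL.

82.08 dB SPL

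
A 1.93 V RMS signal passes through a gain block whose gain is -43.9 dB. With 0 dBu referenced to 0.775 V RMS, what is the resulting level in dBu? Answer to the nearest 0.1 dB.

Input level: 20·log₁₀(1.93/0.775) = 7.93 dBu.
Output: 7.93 − 43.9 = -36.0 dBu.

-36.0 dBu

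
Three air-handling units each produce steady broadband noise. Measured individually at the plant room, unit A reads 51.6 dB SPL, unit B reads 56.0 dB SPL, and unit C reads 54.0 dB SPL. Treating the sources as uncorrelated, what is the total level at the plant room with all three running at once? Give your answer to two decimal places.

Uncorrelated sources add in intensity (power), not in dB.
L_total = 10·log₁₀(10^(51.6/10) + 10^(56.0/10) + 10^(54.0/10)) = 10·log₁₀(793800) = 59.00 dB SPL.

59.00 dB SPL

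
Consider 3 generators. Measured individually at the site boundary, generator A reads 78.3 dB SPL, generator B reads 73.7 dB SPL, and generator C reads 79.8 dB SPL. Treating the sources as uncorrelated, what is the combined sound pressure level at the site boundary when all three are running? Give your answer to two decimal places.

Uncorrelated sources add in intensity (power), not in dB.
L_total = 10·log₁₀(10^(78.3/10) + 10^(73.7/10) + 10^(79.8/10)) = 10·log₁₀(186500000) = 82.71 dB SPL.

82.71 dB SPL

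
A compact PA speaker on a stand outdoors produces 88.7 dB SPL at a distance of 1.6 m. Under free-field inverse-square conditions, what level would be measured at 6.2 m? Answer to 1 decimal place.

For a point source in a free field, ΔL = −20·log₁₀(d₂/d₁).
ΔL = −20·log₁₀(6.2/1.6) = -11.77 dB, so L₂ = 88.7 + (-11.77) = 76.9 dB SPL.

76.9 dB SPL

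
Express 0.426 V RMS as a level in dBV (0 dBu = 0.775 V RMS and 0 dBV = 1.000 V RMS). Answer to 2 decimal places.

-7.41 dBV

dBV = 20·log₁₀(V / 1.000 V).
20·log₁₀(0.426/1.000) = -7.41 dBV.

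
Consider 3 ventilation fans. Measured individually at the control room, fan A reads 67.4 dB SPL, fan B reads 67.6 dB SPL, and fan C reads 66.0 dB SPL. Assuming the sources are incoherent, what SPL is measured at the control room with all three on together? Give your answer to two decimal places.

Uncorrelated sources add in intensity (power), not in dB.
L_total = 10·log₁₀(10^(67.4/10) + 10^(67.6/10) + 10^(66.0/10)) = 10·log₁₀(15230000) = 71.83 dB SPL.

71.83 dB SPL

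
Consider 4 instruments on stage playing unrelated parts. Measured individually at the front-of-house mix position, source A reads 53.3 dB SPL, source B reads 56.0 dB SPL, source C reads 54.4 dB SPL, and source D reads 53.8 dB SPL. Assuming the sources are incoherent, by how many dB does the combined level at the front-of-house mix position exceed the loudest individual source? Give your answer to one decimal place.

Add the sources as powers (linear), then convert back to dB:
L_total = 10·log₁₀(10^(53.3/10) + 10^(56.0/10) + 10^(54.4/10) + 10^(53.8/10)) = 60.52 dB SPL.
Excess over the loudest (56.0 dB): 60.52 − 56.0 = 4.5 dB.

4.5 dB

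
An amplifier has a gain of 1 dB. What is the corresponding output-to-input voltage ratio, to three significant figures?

1.12

Voltage ratio = 10^(dB/20).
10^(1/20) = 10^(0.05000) = 1.12.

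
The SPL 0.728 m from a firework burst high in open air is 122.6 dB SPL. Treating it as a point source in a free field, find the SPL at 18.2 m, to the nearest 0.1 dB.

94.6 dB SPL

Inverse-square spreading gives ΔL = −20·log₁₀(d₂/d₁).
ΔL = −20·log₁₀(18.2/0.728) = -27.96 dB, so L₂ = 122.6 + (-27.96) = 94.6 dB SPL.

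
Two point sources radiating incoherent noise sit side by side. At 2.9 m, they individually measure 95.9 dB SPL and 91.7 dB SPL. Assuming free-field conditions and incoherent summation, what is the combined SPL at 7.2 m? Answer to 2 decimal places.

Combined at 2.9 m: 10·log₁₀(10^(95.9/10)+10^(91.7/10)) = 97.299 dB SPL.
Then apply −20·log₁₀(7.2/2.9) = -7.899 dB → 89.40 dB SPL.

89.40 dB SPL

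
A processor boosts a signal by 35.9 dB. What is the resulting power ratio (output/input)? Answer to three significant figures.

3890

Power ratio = 10^(dB/10).
10^(35.9/10) = 10^(3.590) = 3890.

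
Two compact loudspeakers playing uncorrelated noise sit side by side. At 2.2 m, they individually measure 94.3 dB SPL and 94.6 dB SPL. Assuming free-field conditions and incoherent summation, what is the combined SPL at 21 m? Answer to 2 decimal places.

Combined at 2.2 m: 10·log₁₀(10^(94.3/10)+10^(94.6/10)) = 97.463 dB SPL.
Then apply −20·log₁₀(21/2.2) = -19.596 dB → 77.87 dB SPL.

77.87 dB SPL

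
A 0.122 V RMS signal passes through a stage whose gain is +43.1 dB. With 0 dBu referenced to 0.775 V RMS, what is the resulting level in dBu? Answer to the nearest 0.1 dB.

Input level: 20·log₁₀(0.122/0.775) = -16.06 dBu.
Output: -16.06 + 43.1 = +27.0 dBu.

+27.0 dBu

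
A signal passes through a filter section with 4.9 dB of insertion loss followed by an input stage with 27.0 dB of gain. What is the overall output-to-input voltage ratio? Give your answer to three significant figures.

Net gain = (−4.9) + 27.0 = 22.1 dB.
Voltage ratio = 10^(22.1/20) = 12.7.

12.7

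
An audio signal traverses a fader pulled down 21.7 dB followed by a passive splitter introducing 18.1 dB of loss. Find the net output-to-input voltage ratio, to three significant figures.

Net gain = (−21.7) + (−18.1) = -39.8 dB.
Voltage ratio = 10^(-39.8/20) = 0.0102.

0.0102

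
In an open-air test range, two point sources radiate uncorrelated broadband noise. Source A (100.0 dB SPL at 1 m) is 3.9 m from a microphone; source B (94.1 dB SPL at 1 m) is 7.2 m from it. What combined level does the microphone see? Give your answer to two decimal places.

At the listener: L_A = 100.0 − 20·log₁₀(3.9) = 88.179 dB; L_B = 94.1 − 20·log₁₀(7.2) = 76.953 dB.
Combined: 10·log₁₀(10^(88.179/10)+10^(76.953/10)) = 88.49 dB SPL.

88.49 dB SPL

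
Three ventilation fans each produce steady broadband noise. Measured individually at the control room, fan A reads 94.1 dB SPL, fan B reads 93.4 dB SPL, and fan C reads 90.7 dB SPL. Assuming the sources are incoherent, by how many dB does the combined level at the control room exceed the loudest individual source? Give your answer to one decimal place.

Incoherent sources sum as intensities:
L_total = 10·log₁₀(10^(94.1/10) + 10^(93.4/10) + 10^(90.7/10)) = 97.73 dB SPL.
Excess over the loudest (94.1 dB): 97.73 − 94.1 = 3.6 dB.

3.6 dB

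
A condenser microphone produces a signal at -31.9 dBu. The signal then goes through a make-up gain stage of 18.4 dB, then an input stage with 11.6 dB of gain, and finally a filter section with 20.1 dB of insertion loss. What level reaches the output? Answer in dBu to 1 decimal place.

Gain stages sum in dB:
-31.9 + 18.4 + 11.6 − 20.1 = -22.0 dBu.

-22.0 dBu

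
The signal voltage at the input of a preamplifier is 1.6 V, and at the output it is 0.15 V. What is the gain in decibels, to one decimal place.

-20.6 dB

Voltage is an amplitude quantity, so gain = 20·log₁₀(V_out/V_in).
20·log₁₀(0.15/1.6) = 20·log₁₀(0.09375) = -20.6 dB.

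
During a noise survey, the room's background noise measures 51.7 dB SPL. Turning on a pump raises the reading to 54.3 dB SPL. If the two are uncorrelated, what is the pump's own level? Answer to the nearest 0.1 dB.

Background correction is a power subtraction:
L_src = 10·log₁₀(10^(54.3/10) − 10^(51.7/10)) = 10·log₁₀(121200) = 50.8 dB SPL.

50.8 dB SPL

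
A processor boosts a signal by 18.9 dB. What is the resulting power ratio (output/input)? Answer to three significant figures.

77.6

Power ratio = 10^(dB/10).
10^(18.9/10) = 10^(1.890) = 77.6.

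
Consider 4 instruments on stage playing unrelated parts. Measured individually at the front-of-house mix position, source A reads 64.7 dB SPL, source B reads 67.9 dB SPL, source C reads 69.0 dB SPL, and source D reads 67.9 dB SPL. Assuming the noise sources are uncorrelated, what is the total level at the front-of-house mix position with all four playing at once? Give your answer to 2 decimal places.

Add the sources as powers (linear), then convert back to dB:
L_total = 10·log₁₀(10^(64.7/10) + 10^(67.9/10) + 10^(69.0/10) + 10^(67.9/10)) = 10·log₁₀(23230000) = 73.66 dB SPL.

73.66 dB SPL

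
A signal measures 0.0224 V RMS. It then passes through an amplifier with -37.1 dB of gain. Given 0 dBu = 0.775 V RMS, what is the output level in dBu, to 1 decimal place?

-67.9 dBu

Input level: 20·log₁₀(0.0224/0.775) = -30.78 dBu.
Output: -30.78 − 37.1 = -67.9 dBu.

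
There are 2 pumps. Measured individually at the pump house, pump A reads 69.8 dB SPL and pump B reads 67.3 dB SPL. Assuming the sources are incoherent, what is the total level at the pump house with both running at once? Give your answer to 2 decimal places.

71.74 dB SPL

Uncorrelated sources add in intensity (power), not in dB.
L_total = 10·log₁₀(10^(69.8/10) + 10^(67.3/10)) = 10·log₁₀(14920000) = 71.74 dB SPL.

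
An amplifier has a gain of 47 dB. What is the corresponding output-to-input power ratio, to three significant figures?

50100

Power ratio = 10^(dB/10).
10^(47/10) = 10^(4.700) = 50100.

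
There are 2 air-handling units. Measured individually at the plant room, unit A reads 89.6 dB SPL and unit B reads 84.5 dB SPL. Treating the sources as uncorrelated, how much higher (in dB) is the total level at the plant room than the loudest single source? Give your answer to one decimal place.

1.2 dB

Uncorrelated sources add in intensity (power), not in dB.
L_total = 10·log₁₀(10^(89.6/10) + 10^(84.5/10)) = 90.77 dB SPL.
Excess over the loudest (89.6 dB): 90.77 − 89.6 = 1.2 dB.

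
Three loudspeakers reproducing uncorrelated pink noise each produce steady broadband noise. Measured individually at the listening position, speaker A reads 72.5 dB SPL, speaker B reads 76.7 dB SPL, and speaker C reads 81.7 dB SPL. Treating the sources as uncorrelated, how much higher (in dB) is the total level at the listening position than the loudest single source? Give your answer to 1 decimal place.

1.6 dB

Uncorrelated sources add in intensity (power), not in dB.
L_total = 10·log₁₀(10^(72.5/10) + 10^(76.7/10) + 10^(81.7/10)) = 83.27 dB SPL.
Excess over the loudest (81.7 dB): 83.27 − 81.7 = 1.6 dB.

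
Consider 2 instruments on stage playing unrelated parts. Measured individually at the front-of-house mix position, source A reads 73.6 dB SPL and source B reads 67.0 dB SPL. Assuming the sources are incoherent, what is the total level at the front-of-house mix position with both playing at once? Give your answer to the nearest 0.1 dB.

74.5 dB SPL

Add the sources as powers (linear), then convert back to dB:
L_total = 10·log₁₀(10^(73.6/10) + 10^(67.0/10)) = 10·log₁₀(27920000) = 74.5 dB SPL.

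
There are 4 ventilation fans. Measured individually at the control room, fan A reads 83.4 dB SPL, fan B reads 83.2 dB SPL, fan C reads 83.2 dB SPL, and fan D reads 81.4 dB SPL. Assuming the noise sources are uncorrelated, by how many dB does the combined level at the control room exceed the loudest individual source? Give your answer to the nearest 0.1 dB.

5.5 dB

Add the sources as powers (linear), then convert back to dB:
L_total = 10·log₁₀(10^(83.4/10) + 10^(83.2/10) + 10^(83.2/10) + 10^(81.4/10)) = 88.89 dB SPL.
Excess over the loudest (83.4 dB): 88.89 − 83.4 = 5.5 dB.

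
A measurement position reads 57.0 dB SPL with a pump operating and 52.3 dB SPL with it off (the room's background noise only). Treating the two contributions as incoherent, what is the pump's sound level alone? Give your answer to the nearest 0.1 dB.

55.2 dB SPL

Remove the background by subtracting linear intensities:
L_src = 10·log₁₀(10^(57.0/10) − 10^(52.3/10)) = 10·log₁₀(331400) = 55.2 dB SPL.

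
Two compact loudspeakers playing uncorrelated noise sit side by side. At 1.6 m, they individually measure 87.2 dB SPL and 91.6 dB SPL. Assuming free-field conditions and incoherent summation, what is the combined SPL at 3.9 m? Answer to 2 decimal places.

85.21 dB SPL

Combined at 1.6 m: 10·log₁₀(10^(87.2/10)+10^(91.6/10)) = 92.945 dB SPL.
Then apply −20·log₁₀(3.9/1.6) = -7.739 dB → 85.21 dB SPL.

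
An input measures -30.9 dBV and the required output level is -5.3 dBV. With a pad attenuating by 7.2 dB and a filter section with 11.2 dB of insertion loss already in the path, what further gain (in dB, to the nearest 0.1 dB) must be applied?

44.0 dB

The required make-up gain is the shortfall in the dB sum.
G = -5.3 − (-30.9) + 7.2 + 11.2 = 44.0 dB.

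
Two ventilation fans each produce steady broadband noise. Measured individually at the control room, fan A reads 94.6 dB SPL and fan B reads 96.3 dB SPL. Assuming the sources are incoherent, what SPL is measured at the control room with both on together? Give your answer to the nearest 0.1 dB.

Uncorrelated sources add in intensity (power), not in dB.
L_total = 10·log₁₀(10^(94.6/10) + 10^(96.3/10)) = 10·log₁₀(7150000000) = 98.5 dB SPL.

98.5 dB SPL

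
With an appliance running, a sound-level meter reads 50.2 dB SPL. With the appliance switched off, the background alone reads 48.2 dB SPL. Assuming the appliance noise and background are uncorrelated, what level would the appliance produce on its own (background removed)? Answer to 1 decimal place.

Subtract intensities: L_src = 10·log₁₀(10^(L_total/10) − 10^(L_bg/10)).
L_src = 10·log₁₀(10^(50.2/10) − 10^(48.2/10)) = 10·log₁₀(38640) = 45.9 dB SPL.

45.9 dB SPL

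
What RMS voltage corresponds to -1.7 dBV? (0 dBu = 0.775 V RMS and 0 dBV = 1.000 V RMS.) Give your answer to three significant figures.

V = 1.000 V × 10^(-1.7/20).
= 1.000 × 0.8222 = 0.822 V.

0.822 V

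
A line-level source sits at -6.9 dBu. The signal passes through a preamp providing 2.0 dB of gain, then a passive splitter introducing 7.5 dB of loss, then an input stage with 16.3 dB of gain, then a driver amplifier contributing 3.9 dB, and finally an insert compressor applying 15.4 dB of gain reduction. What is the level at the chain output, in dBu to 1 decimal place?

-7.6 dBu

Gain stages sum in dB:
-6.9 + 2.0 − 7.5 + 16.3 + 3.9 − 15.4 = -7.6 dBu.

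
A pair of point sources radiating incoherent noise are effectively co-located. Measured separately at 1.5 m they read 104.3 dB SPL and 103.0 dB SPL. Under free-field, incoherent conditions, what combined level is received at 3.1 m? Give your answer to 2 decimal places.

100.40 dB SPL

Combined at 1.5 m: 10·log₁₀(10^(104.3/10)+10^(103.0/10)) = 106.709 dB SPL.
Then apply −20·log₁₀(3.1/1.5) = -6.305 dB → 100.40 dB SPL.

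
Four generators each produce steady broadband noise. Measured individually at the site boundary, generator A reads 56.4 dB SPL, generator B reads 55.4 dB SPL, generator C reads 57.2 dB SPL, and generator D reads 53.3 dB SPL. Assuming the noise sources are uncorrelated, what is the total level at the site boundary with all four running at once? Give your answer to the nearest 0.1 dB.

Uncorrelated sources add in intensity (power), not in dB.
L_total = 10·log₁₀(10^(56.4/10) + 10^(55.4/10) + 10^(57.2/10) + 10^(53.3/10)) = 10·log₁₀(1522000) = 61.8 dB SPL.

61.8 dB SPL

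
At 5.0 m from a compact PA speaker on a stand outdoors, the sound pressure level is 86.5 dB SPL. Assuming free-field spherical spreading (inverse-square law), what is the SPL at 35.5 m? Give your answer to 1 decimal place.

Free-field point source: level drops by 20·log₁₀ of the distance ratio.
ΔL = −20·log₁₀(35.5/5.0) = -17.03 dB, so L₂ = 86.5 + (-17.03) = 69.5 dB SPL.

69.5 dB SPL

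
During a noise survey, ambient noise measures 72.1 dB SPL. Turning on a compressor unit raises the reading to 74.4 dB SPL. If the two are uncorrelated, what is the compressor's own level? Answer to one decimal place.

70.5 dB SPL

Subtract intensities: L_src = 10·log₁₀(10^(L_total/10) − 10^(L_bg/10)).
L_src = 10·log₁₀(10^(74.4/10) − 10^(72.1/10)) = 10·log₁₀(11320000) = 70.5 dB SPL.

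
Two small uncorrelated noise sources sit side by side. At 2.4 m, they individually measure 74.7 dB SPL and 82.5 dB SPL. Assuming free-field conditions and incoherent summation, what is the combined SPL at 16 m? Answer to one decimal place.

66.7 dB SPL

Combined at 2.4 m: 10·log₁₀(10^(74.7/10)+10^(82.5/10)) = 83.17 dB SPL.
Then apply −20·log₁₀(16/2.4) = -16.48 dB → 66.7 dB SPL.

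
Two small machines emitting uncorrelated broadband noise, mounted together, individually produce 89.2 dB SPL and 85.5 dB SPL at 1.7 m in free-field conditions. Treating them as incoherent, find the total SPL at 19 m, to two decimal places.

69.78 dB SPL

Combined at 1.7 m: 10·log₁₀(10^(89.2/10)+10^(85.5/10)) = 90.743 dB SPL.
Then apply −20·log₁₀(19/1.7) = -20.966 dB → 69.78 dB SPL.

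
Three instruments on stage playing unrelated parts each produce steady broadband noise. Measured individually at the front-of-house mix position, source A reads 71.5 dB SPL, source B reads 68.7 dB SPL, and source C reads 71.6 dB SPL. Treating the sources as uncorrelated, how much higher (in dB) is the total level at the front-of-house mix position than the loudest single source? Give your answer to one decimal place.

4.0 dB

Uncorrelated sources add in intensity (power), not in dB.
L_total = 10·log₁₀(10^(71.5/10) + 10^(68.7/10) + 10^(71.6/10)) = 75.56 dB SPL.
Excess over the loudest (71.6 dB): 75.56 − 71.6 = 4.0 dB.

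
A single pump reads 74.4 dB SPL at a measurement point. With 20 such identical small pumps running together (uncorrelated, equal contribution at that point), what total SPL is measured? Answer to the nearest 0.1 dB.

87.4 dB SPL

20 equal incoherent sources raise the level by 10·log₁₀(20) = 13.01 dB.
L_total = 74.4 + 13.01 = 87.4 dB SPL.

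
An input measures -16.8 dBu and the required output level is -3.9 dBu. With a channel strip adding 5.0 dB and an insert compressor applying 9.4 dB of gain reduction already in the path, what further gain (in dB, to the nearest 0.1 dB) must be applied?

The required make-up gain is the shortfall in the dB sum.
G = -3.9 − (-16.8) − 5.0 + 9.4 = 17.3 dB.

17.3 dB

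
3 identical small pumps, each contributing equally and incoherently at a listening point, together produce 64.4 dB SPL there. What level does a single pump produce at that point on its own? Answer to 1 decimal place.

3 equal incoherent sources add 10·log₁₀(3) = 4.77 dB over one source.
L_one = 64.4 − 4.77 = 59.6 dB SPL.

59.6 dB SPL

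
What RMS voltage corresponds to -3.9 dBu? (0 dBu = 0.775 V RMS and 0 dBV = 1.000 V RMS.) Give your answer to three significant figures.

V = 0.775 V × 10^(-3.9/20).
= 0.775 × 0.6383 = 0.495 V.

0.495 V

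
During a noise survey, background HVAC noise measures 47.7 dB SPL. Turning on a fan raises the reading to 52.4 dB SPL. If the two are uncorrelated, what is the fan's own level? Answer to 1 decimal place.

Background correction is a power subtraction:
L_src = 10·log₁₀(10^(52.4/10) − 10^(47.7/10)) = 10·log₁₀(114900) = 50.6 dB SPL.

50.6 dB SPL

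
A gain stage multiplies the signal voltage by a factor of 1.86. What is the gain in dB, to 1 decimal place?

5.4 dB

Voltage ratio → dB uses the 20·log₁₀ form:
20·log₁₀(1.86) = 5.4 dB.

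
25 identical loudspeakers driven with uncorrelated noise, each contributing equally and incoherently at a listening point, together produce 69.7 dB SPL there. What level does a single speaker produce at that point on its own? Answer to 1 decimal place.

55.7 dB SPL

25 equal incoherent sources add 10·log₁₀(25) = 13.98 dB over one source.
L_one = 69.7 − 13.98 = 55.7 dB SPL.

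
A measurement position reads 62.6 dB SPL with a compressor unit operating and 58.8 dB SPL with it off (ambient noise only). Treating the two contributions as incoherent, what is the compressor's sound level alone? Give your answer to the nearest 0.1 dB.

60.3 dB SPL

Remove the background by subtracting linear intensities:
L_src = 10·log₁₀(10^(62.6/10) − 10^(58.8/10)) = 10·log₁₀(1061000) = 60.3 dB SPL.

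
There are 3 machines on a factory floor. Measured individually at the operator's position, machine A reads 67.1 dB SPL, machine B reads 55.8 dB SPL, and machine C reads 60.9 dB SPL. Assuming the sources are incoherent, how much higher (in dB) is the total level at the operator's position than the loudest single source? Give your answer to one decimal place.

1.2 dB

Incoherent sources sum as intensities:
L_total = 10·log₁₀(10^(67.1/10) + 10^(55.8/10) + 10^(60.9/10)) = 68.29 dB SPL.
Excess over the loudest (67.1 dB): 68.29 − 67.1 = 1.2 dB.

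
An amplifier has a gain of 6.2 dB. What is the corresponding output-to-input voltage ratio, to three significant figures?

Voltage ratio = 10^(dB/20).
10^(6.2/20) = 10^(0.3100) = 2.04.

2.04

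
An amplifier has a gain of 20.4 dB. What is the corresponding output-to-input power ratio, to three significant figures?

110

Power ratio = 10^(dB/10).
10^(20.4/10) = 10^(2.040) = 110.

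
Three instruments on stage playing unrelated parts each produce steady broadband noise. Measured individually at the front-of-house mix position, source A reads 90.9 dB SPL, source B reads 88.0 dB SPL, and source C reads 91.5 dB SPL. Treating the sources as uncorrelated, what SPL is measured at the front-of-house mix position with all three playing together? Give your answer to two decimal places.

95.15 dB SPL

Incoherent sources sum as intensities:
L_total = 10·log₁₀(10^(90.9/10) + 10^(88.0/10) + 10^(91.5/10)) = 10·log₁₀(3274000000) = 95.15 dB SPL.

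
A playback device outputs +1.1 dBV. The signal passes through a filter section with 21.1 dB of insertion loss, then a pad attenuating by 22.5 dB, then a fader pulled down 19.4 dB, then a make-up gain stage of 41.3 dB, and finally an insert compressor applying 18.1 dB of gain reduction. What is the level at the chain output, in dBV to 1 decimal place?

-38.7 dBV

Gain stages sum in dB:
+1.1 − 21.1 − 22.5 − 19.4 + 41.3 − 18.1 = -38.7 dBV.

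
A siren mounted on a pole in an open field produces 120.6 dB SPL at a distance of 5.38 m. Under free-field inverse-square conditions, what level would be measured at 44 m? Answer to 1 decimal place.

Inverse-square spreading gives ΔL = −20·log₁₀(d₂/d₁).
ΔL = −20·log₁₀(44/5.38) = -18.25 dB, so L₂ = 120.6 + (-18.25) = 102.3 dB SPL.

102.3 dB SPL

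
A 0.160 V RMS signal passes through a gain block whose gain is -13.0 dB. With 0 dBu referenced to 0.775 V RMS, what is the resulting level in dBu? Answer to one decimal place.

Input level: 20·log₁₀(0.160/0.775) = -13.70 dBu.
Output: -13.70 − 13.0 = -26.7 dBu.

-26.7 dBu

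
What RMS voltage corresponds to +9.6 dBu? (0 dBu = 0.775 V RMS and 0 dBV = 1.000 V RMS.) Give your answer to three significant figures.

V = 0.775 V × 10^(+9.6/20).
= 0.775 × 3.020 = 2.34 V.

2.34 V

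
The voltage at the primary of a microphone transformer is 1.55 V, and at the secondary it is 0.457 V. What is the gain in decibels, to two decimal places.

-10.61 dB

For a voltage ratio, dB = 20·log₁₀(V₂/V₁).
20·log₁₀(0.457/1.55) = 20·log₁₀(0.2948) = -10.61 dB.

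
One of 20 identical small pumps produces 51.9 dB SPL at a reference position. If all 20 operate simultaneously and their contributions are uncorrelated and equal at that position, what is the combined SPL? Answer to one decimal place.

64.9 dB SPL

20 equal incoherent sources raise the level by 10·log₁₀(20) = 13.01 dB.
L_total = 51.9 + 13.01 = 64.9 dB SPL.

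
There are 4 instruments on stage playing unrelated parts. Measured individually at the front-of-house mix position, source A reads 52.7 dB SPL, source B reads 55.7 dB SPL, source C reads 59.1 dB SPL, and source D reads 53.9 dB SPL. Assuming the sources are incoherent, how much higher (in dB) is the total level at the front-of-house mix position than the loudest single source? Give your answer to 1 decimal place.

3.0 dB

Uncorrelated sources add in intensity (power), not in dB.
L_total = 10·log₁₀(10^(52.7/10) + 10^(55.7/10) + 10^(59.1/10) + 10^(53.9/10)) = 62.08 dB SPL.
Excess over the loudest (59.1 dB): 62.08 − 59.1 = 3.0 dB.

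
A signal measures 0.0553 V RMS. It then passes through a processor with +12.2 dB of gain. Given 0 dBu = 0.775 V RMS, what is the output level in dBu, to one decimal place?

-10.7 dBu

Input level: 20·log₁₀(0.0553/0.775) = -22.93 dBu.
Output: -22.93 + 12.2 = -10.7 dBu.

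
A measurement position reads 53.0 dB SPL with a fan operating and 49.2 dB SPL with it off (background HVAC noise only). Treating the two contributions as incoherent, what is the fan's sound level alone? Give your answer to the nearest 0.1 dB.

50.7 dB SPL

Background correction is a power subtraction:
L_src = 10·log₁₀(10^(53.0/10) − 10^(49.2/10)) = 10·log₁₀(116300) = 50.7 dB SPL.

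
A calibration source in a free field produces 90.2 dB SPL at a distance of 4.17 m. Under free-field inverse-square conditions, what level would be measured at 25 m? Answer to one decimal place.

Free-field point source: level drops by 20·log₁₀ of the distance ratio.
ΔL = −20·log₁₀(25/4.17) = -15.56 dB, so L₂ = 90.2 + (-15.56) = 74.6 dB SPL.

74.6 dB SPL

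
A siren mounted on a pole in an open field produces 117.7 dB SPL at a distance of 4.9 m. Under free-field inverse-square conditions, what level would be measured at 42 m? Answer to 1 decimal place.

Inverse-square spreading gives ΔL = −20·log₁₀(d₂/d₁).
ΔL = −20·log₁₀(42/4.9) = -18.66 dB, so L₂ = 117.7 + (-18.66) = 99.0 dB SPL.

99.0 dB SPL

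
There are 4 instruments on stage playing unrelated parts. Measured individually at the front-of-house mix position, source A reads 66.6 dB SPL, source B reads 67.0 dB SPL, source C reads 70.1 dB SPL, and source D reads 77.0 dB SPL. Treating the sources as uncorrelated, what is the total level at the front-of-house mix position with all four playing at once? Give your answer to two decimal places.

Uncorrelated sources add in intensity (power), not in dB.
L_total = 10·log₁₀(10^(66.6/10) + 10^(67.0/10) + 10^(70.1/10) + 10^(77.0/10)) = 10·log₁₀(69930000) = 78.45 dB SPL.

78.45 dB SPL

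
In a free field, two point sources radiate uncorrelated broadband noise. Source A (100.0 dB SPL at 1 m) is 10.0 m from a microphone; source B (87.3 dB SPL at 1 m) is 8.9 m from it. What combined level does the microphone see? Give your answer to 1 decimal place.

80.3 dB SPL

At the listener: L_A = 100.0 − 20·log₁₀(10.0) = 80.00 dB; L_B = 87.3 − 20·log₁₀(8.9) = 68.31 dB.
Combined: 10·log₁₀(10^(80.00/10)+10^(68.31/10)) = 80.3 dB SPL.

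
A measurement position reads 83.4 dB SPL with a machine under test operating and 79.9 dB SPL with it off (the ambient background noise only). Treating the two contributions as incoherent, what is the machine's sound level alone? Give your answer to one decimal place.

Subtract intensities: L_src = 10·log₁₀(10^(L_total/10) − 10^(L_bg/10)).
L_src = 10·log₁₀(10^(83.4/10) − 10^(79.9/10)) = 10·log₁₀(121100000) = 80.8 dB SPL.

80.8 dB SPL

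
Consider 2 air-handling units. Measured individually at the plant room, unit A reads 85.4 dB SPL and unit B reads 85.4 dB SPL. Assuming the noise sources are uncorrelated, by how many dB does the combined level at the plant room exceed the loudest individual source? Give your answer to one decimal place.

3.0 dB

Uncorrelated sources add in intensity (power), not in dB.
L_total = 10·log₁₀(10^(85.4/10) + 10^(85.4/10)) = 88.41 dB SPL.
Excess over the loudest (85.4 dB): 88.41 − 85.4 = 3.0 dB.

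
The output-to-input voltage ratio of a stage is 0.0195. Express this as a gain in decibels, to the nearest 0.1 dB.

-34.2 dB

For a voltage ratio, dB = 20·log₁₀(V₂/V₁).
20·log₁₀(0.0195) = -34.2 dB.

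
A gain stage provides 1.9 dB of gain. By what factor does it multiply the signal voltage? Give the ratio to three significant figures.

Voltage ratio = 10^(dB/20).
10^(1.9/20) = 10^(0.09500) = 1.24.

1.24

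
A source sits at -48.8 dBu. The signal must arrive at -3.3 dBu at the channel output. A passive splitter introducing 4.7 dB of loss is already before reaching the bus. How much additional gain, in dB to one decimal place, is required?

The required make-up gain is the shortfall in the dB sum.
G = -3.3 − (-48.8) + 4.7 = 50.2 dB.

50.2 dB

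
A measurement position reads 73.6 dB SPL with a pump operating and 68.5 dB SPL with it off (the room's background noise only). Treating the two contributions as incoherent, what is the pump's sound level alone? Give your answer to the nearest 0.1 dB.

Background correction is a power subtraction:
L_src = 10·log₁₀(10^(73.6/10) − 10^(68.5/10)) = 10·log₁₀(15830000) = 72.0 dB SPL.

72.0 dB SPL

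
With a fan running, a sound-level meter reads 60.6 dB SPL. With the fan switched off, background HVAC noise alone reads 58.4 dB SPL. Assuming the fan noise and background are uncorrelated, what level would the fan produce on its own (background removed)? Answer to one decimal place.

56.6 dB SPL

Subtract intensities: L_src = 10·log₁₀(10^(L_total/10) − 10^(L_bg/10)).
L_src = 10·log₁₀(10^(60.6/10) − 10^(58.4/10)) = 10·log₁₀(456300) = 56.6 dB SPL.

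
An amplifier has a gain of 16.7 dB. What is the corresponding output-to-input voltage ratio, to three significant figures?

Voltage ratio = 10^(dB/20).
10^(16.7/20) = 10^(0.8350) = 6.84.

6.84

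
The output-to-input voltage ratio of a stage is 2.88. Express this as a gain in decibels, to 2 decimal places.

For a voltage ratio, dB = 20·log₁₀(V₂/V₁).
20·log₁₀(2.88) = 9.19 dB.

9.19 dB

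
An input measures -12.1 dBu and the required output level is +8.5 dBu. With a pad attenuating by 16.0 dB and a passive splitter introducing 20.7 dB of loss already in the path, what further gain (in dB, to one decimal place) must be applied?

The required make-up gain is the shortfall in the dB sum.
G = +8.5 − (-12.1) + 16.0 + 20.7 = 57.3 dB.

57.3 dB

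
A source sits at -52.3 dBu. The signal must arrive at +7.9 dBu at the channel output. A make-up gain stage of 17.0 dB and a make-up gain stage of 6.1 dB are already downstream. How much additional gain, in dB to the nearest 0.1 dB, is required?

37.1 dB

The required make-up gain is the shortfall in the dB sum.
G = +7.9 − (-52.3) − 17.0 − 6.1 = 37.1 dB.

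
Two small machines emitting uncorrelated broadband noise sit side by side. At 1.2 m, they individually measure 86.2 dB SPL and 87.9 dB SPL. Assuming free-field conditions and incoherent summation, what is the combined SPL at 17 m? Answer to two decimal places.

Combined at 1.2 m: 10·log₁₀(10^(86.2/10)+10^(87.9/10)) = 90.143 dB SPL.
Then apply −20·log₁₀(17/1.2) = -23.025 dB → 67.12 dB SPL.

67.12 dB SPL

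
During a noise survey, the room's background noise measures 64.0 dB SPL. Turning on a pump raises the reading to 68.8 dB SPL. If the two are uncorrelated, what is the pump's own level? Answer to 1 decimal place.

Remove the background by subtracting linear intensities:
L_src = 10·log₁₀(10^(68.8/10) − 10^(64.0/10)) = 10·log₁₀(5074000) = 67.1 dB SPL.

67.1 dB SPL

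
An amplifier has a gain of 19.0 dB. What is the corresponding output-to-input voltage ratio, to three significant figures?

Voltage ratio = 10^(dB/20).
10^(19.0/20) = 10^(0.9500) = 8.91.

8.91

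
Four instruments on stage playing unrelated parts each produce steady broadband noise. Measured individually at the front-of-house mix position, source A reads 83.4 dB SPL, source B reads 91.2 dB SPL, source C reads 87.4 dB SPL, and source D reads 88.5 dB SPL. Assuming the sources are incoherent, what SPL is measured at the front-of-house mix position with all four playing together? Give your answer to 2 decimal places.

Incoherent sources sum as intensities:
L_total = 10·log₁₀(10^(83.4/10) + 10^(91.2/10) + 10^(87.4/10) + 10^(88.5/10)) = 10·log₁₀(2795000000) = 94.46 dB SPL.

94.46 dB SPL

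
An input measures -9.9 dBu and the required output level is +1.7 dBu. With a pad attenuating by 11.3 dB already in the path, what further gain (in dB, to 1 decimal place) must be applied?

22.9 dB

The required make-up gain is the shortfall in the dB sum.
G = +1.7 − (-9.9) + 11.3 = 22.9 dB.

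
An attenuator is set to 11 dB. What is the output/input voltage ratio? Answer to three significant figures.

0.282

Voltage ratio = 10^(dB/20).
10^(-11/20) = 10^(-0.5500) = 0.282.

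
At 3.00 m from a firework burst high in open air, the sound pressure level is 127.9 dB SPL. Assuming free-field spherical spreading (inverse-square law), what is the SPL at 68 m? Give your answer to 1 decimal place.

Free-field point source: level drops by 20·log₁₀ of the distance ratio.
ΔL = −20·log₁₀(68/3.00) = -27.11 dB, so L₂ = 127.9 + (-27.11) = 100.8 dB SPL.

100.8 dB SPL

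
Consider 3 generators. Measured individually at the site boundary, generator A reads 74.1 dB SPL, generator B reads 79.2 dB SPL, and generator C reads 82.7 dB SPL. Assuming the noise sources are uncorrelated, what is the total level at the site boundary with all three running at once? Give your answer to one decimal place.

Add the sources as powers (linear), then convert back to dB:
L_total = 10·log₁₀(10^(74.1/10) + 10^(79.2/10) + 10^(82.7/10)) = 10·log₁₀(295100000) = 84.7 dB SPL.

84.7 dB SPL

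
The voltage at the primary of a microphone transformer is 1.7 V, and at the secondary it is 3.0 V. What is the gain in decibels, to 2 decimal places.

4.93 dB

For a voltage ratio, dB = 20·log₁₀(V₂/V₁).
20·log₁₀(3.0/1.7) = 20·log₁₀(1.765) = 4.93 dB.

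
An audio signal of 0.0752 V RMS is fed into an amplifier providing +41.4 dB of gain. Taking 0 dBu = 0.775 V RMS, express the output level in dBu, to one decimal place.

+21.1 dBu

Input level: 20·log₁₀(0.0752/0.775) = -20.26 dBu.
Output: -20.26 + 41.4 = +21.1 dBu.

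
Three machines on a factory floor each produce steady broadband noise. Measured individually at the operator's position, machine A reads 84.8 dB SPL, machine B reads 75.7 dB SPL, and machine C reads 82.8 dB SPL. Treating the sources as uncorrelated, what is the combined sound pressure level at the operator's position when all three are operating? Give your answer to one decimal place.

Incoherent sources sum as intensities:
L_total = 10·log₁₀(10^(84.8/10) + 10^(75.7/10) + 10^(82.8/10)) = 10·log₁₀(529700000) = 87.2 dB SPL.

87.2 dB SPL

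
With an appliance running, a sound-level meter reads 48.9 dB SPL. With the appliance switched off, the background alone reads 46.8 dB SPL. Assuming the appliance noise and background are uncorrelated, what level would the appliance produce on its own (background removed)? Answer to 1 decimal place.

Subtract intensities: L_src = 10·log₁₀(10^(L_total/10) − 10^(L_bg/10)).
L_src = 10·log₁₀(10^(48.9/10) − 10^(46.8/10)) = 10·log₁₀(29760) = 44.7 dB SPL.

44.7 dB SPL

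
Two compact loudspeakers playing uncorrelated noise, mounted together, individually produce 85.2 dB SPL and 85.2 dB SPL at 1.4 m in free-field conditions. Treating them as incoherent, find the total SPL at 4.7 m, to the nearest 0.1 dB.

Combined at 1.4 m: 10·log₁₀(10^(85.2/10)+10^(85.2/10)) = 88.21 dB SPL.
Then apply −20·log₁₀(4.7/1.4) = -10.52 dB → 77.7 dB SPL.

77.7 dB SPL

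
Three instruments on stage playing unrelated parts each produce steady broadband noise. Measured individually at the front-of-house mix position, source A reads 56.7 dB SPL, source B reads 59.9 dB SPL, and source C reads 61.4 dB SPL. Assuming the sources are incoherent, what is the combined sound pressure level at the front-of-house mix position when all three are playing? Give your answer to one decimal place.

64.5 dB SPL

Incoherent sources sum as intensities:
L_total = 10·log₁₀(10^(56.7/10) + 10^(59.9/10) + 10^(61.4/10)) = 10·log₁₀(2825000) = 64.5 dB SPL.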